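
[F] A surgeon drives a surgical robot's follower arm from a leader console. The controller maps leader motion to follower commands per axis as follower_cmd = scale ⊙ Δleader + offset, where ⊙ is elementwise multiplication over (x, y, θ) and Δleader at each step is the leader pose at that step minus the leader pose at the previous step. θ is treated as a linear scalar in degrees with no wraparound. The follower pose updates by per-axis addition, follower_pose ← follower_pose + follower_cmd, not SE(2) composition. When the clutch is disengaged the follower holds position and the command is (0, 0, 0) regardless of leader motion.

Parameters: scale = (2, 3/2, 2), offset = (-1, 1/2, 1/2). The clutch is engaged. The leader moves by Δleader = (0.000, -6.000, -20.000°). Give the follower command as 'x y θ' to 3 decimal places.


-1.000 -8.500 -39.500

axis x: 2·0.000 + -1 = -1.000
axis y: 3/2·-6.000 + 1/2 = -8.500
axis θ: 2·-20.000 + 1/2 = -39.500


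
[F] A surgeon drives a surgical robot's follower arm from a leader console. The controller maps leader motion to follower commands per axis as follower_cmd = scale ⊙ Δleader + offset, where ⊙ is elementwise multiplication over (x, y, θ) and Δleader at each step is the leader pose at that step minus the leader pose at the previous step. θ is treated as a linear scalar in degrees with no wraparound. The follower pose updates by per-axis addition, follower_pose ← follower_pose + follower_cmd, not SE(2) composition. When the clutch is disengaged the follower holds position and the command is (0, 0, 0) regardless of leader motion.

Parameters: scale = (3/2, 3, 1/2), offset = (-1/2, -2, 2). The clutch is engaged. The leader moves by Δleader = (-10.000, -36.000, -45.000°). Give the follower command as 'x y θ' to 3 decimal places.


axis x: 3/2·-10.000 + -1/2 = -15.500
axis y: 3·-36.000 + -2 = -110.000
axis θ: 1/2·-45.000 + 2 = -20.500

-15.500 -110.000 -20.500


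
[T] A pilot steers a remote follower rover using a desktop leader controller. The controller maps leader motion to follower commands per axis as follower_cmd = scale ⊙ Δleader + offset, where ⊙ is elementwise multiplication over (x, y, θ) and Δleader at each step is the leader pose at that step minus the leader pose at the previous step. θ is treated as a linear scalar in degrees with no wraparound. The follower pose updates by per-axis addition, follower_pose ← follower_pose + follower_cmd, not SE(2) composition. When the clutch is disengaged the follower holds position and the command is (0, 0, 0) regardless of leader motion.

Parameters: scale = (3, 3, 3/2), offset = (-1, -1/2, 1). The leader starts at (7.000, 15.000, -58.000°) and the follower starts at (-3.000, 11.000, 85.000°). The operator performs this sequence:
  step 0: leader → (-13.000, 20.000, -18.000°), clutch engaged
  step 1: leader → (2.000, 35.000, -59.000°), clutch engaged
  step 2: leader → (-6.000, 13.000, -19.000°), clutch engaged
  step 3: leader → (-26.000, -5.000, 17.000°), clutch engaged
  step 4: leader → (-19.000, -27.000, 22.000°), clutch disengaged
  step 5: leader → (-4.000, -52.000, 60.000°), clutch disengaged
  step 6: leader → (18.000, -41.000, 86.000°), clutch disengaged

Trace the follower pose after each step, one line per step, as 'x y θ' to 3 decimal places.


step 0: Δleader=(-20.000, 5.000, 40.000°), engaged; cmd=(-61.000, 14.500, 61.000°) → follower=(-64.000, 25.500, 146.000°)
step 1: Δleader=(15.000, 15.000, -41.000°), engaged; cmd=(44.000, 44.500, -60.500°) → follower=(-20.000, 70.000, 85.500°)
step 2: Δleader=(-8.000, -22.000, 40.000°), engaged; cmd=(-25.000, -66.500, 61.000°) → follower=(-45.000, 3.500, 146.500°)
step 3: Δleader=(-20.000, -18.000, 36.000°), engaged; cmd=(-61.000, -54.500, 55.000°) → follower=(-106.000, -51.000, 201.500°)
step 4: Δleader=(7.000, -22.000, 5.000°), disengaged; cmd=(0,0,0) → follower holds at (-106.000, -51.000, 201.500°)
step 5: Δleader=(15.000, -25.000, 38.000°), disengaged; cmd=(0,0,0) → follower holds at (-106.000, -51.000, 201.500°)
step 6: Δleader=(22.000, 11.000, 26.000°), disengaged; cmd=(0,0,0) → follower holds at (-106.000, -51.000, 201.500°)

-64.000 25.500 146.000
-20.000 70.000 85.500
-45.000 3.500 146.500
-106.000 -51.000 201.500
-106.000 -51.000 201.500
-106.000 -51.000 201.500
-106.000 -51.000 201.500


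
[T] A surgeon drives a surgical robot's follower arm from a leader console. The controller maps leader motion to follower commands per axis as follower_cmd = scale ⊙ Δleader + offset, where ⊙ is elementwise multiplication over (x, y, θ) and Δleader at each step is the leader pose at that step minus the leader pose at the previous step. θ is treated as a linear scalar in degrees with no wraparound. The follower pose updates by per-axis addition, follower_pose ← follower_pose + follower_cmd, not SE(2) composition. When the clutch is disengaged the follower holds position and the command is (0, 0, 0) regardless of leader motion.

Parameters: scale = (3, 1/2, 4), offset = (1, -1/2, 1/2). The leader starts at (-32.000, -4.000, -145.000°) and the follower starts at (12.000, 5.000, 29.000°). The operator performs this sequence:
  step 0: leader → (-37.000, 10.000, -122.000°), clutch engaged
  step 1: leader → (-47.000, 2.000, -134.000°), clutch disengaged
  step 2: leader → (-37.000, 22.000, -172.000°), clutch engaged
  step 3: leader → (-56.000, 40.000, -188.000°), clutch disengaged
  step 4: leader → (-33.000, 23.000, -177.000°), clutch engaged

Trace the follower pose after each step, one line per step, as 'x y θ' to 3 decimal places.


-2.000 11.500 121.500
-2.000 11.500 121.500
29.000 21.000 -30.000
29.000 21.000 -30.000
99.000 12.000 14.500

step 0: Δleader=(-5.000, 14.000, 23.000°), engaged; cmd=(-14.000, 6.500, 92.500°) → follower=(-2.000, 11.500, 121.500°)
step 1: Δleader=(-10.000, -8.000, -12.000°), disengaged; cmd=(0,0,0) → follower holds at (-2.000, 11.500, 121.500°)
step 2: Δleader=(10.000, 20.000, -38.000°), engaged; cmd=(31.000, 9.500, -151.500°) → follower=(29.000, 21.000, -30.000°)
step 3: Δleader=(-19.000, 18.000, -16.000°), disengaged; cmd=(0,0,0) → follower holds at (29.000, 21.000, -30.000°)
step 4: Δleader=(23.000, -17.000, 11.000°), engaged; cmd=(70.000, -9.000, 44.500°) → follower=(99.000, 12.000, 14.500°)


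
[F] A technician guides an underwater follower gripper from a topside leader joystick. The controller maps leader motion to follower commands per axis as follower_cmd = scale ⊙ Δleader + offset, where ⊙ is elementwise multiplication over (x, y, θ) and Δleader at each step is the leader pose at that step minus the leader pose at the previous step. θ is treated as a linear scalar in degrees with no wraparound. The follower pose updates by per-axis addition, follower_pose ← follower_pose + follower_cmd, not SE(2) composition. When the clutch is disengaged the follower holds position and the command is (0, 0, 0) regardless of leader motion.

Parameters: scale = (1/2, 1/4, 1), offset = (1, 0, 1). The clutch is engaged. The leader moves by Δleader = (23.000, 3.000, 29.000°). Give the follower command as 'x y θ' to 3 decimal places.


axis x: 1/2·23.000 + 1 = 12.500
axis y: 1/4·3.000 + 0 = 0.750
axis θ: 1·29.000 + 1 = 30.000

12.500 0.750 30.000


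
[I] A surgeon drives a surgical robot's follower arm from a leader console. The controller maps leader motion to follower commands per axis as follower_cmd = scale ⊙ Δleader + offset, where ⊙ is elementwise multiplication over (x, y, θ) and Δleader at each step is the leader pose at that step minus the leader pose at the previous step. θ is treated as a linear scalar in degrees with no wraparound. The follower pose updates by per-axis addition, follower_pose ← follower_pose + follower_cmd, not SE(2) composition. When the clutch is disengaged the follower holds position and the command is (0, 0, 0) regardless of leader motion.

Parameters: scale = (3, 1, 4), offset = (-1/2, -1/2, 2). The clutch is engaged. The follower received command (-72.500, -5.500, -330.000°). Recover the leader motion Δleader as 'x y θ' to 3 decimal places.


-24.000 -5.000 -83.000

axis x: (-72.500 − -1/2) / (3) = -24.000
axis y: (-5.500 − -1/2) / (1) = -5.000
axis θ: (-330.000 − 2) / (4) = -83.000


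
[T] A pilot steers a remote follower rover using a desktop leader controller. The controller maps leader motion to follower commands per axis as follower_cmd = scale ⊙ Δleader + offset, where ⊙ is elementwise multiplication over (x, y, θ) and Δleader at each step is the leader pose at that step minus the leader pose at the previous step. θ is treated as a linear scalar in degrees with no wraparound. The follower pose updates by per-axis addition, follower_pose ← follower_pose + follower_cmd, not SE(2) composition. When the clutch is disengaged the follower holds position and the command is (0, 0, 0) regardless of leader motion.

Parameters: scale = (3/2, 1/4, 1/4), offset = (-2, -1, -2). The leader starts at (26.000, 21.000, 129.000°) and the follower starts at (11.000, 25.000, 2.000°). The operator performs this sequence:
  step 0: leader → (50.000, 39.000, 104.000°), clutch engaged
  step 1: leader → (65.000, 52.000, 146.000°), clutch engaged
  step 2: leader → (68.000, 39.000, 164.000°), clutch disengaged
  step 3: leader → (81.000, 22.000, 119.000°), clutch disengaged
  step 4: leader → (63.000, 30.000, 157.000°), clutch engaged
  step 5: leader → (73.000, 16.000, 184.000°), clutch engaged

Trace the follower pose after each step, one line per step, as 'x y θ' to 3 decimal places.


45.000 28.500 -6.250
65.500 30.750 2.250
65.500 30.750 2.250
65.500 30.750 2.250
36.500 31.750 9.750
49.500 27.250 14.500

step 0: Δleader=(24.000, 18.000, -25.000°), engaged; cmd=(34.000, 3.500, -8.250°) → follower=(45.000, 28.500, -6.250°)
step 1: Δleader=(15.000, 13.000, 42.000°), engaged; cmd=(20.500, 2.250, 8.500°) → follower=(65.500, 30.750, 2.250°)
step 2: Δleader=(3.000, -13.000, 18.000°), disengaged; cmd=(0,0,0) → follower holds at (65.500, 30.750, 2.250°)
step 3: Δleader=(13.000, -17.000, -45.000°), disengaged; cmd=(0,0,0) → follower holds at (65.500, 30.750, 2.250°)
step 4: Δleader=(-18.000, 8.000, 38.000°), engaged; cmd=(-29.000, 1.000, 7.500°) → follower=(36.500, 31.750, 9.750°)
step 5: Δleader=(10.000, -14.000, 27.000°), engaged; cmd=(13.000, -4.500, 4.750°) → follower=(49.500, 27.250, 14.500°)


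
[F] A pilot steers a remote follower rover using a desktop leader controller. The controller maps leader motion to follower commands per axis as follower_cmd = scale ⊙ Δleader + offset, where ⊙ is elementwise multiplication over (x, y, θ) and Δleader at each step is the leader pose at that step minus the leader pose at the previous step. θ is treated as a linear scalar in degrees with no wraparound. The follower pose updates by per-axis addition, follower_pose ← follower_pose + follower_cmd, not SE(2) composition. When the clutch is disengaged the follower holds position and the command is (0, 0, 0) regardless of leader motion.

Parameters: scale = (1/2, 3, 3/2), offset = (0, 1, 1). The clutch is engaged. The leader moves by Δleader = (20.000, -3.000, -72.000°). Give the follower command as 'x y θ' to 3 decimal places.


10.000 -8.000 -107.000

axis x: 1/2·20.000 + 0 = 10.000
axis y: 3·-3.000 + 1 = -8.000
axis θ: 3/2·-72.000 + 1 = -107.000


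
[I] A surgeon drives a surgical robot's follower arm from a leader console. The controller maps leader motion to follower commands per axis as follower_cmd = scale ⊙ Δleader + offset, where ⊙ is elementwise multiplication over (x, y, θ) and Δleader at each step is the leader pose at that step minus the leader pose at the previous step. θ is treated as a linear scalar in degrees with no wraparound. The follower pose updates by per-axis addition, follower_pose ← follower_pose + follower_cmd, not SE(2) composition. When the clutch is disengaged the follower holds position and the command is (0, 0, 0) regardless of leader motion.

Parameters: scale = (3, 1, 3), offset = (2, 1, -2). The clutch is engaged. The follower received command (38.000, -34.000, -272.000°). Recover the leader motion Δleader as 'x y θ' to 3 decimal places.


12.000 -35.000 -90.000

axis x: (38.000 − 2) / (3) = 12.000
axis y: (-34.000 − 1) / (1) = -35.000
axis θ: (-272.000 − -2) / (3) = -90.000


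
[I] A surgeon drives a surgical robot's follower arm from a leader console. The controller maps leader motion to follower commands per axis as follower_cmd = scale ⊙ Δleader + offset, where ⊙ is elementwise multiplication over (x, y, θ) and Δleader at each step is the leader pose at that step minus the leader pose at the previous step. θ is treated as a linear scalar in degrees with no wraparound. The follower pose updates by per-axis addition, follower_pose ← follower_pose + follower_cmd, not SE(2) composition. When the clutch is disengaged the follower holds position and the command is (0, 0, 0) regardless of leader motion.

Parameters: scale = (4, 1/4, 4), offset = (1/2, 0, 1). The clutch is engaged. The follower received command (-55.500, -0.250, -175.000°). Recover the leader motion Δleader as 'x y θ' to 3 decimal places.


axis x: (-55.500 − 1/2) / (4) = -14.000
axis y: (-0.250 − 0) / (1/4) = -1.000
axis θ: (-175.000 − 1) / (4) = -44.000

-14.000 -1.000 -44.000


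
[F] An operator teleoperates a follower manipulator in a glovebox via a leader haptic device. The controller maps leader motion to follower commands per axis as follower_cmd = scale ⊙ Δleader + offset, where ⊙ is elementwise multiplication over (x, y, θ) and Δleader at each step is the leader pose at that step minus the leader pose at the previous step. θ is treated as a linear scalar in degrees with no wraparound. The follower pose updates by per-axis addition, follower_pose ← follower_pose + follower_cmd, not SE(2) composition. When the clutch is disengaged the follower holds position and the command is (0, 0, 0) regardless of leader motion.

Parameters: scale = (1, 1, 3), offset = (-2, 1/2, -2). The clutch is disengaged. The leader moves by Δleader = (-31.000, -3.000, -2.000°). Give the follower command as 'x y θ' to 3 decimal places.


0.000 0.000 0.000

clutch disengaged → follower holds; cmd = (0, 0, 0)


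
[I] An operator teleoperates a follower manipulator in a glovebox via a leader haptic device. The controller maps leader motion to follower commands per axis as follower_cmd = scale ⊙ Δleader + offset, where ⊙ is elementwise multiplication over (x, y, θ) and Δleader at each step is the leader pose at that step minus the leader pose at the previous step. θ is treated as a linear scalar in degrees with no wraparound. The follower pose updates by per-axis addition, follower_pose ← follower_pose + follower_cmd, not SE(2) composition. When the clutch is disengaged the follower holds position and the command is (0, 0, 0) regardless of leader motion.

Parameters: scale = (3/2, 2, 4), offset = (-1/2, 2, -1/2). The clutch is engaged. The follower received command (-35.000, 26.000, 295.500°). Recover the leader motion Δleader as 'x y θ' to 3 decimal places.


axis x: (-35.000 − -1/2) / (3/2) = -23.000
axis y: (26.000 − 2) / (2) = 12.000
axis θ: (295.500 − -1/2) / (4) = 74.000

-23.000 12.000 74.000


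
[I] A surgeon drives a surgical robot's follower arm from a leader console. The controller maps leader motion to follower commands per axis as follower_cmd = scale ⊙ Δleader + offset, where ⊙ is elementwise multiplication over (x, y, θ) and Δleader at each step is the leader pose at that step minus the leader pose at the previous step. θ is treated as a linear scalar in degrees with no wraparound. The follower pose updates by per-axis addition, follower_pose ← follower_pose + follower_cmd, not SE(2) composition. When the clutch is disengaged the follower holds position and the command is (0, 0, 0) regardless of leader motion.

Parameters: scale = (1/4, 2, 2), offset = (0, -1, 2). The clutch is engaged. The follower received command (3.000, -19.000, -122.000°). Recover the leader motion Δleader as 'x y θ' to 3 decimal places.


axis x: (3.000 − 0) / (1/4) = 12.000
axis y: (-19.000 − -1) / (2) = -9.000
axis θ: (-122.000 − 2) / (2) = -62.000

12.000 -9.000 -62.000


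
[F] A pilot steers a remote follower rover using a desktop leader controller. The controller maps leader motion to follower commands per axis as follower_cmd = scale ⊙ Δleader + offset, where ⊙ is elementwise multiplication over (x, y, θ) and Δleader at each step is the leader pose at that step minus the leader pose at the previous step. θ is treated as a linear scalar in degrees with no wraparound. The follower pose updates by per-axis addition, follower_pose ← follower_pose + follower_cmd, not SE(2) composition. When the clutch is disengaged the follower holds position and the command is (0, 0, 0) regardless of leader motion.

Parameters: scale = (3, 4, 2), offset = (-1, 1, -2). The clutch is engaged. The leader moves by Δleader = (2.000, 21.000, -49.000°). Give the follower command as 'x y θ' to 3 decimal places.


5.000 85.000 -100.000

axis x: 3·2.000 + -1 = 5.000
axis y: 4·21.000 + 1 = 85.000
axis θ: 2·-49.000 + -2 = -100.000


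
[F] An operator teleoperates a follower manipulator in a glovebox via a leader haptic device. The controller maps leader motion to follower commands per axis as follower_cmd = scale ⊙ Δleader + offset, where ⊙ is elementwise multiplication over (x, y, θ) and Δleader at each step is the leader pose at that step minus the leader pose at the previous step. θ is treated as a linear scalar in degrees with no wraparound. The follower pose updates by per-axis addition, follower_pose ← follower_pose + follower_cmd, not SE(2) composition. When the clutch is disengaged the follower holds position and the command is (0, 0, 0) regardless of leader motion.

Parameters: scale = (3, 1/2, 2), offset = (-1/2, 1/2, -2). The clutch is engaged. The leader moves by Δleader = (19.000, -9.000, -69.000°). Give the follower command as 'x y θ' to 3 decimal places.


56.500 -4.000 -140.000

axis x: 3·19.000 + -1/2 = 56.500
axis y: 1/2·-9.000 + 1/2 = -4.000
axis θ: 2·-69.000 + -2 = -140.000


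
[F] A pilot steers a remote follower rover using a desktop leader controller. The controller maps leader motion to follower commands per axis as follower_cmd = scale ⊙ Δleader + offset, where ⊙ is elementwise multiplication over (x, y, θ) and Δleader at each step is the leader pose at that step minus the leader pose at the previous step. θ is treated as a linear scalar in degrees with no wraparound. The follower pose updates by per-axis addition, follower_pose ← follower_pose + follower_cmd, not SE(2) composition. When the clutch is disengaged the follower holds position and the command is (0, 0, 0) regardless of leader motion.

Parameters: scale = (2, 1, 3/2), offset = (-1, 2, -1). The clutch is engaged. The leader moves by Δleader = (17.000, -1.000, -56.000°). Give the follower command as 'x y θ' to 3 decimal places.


33.000 1.000 -85.000

axis x: 2·17.000 + -1 = 33.000
axis y: 1·-1.000 + 2 = 1.000
axis θ: 3/2·-56.000 + -1 = -85.000


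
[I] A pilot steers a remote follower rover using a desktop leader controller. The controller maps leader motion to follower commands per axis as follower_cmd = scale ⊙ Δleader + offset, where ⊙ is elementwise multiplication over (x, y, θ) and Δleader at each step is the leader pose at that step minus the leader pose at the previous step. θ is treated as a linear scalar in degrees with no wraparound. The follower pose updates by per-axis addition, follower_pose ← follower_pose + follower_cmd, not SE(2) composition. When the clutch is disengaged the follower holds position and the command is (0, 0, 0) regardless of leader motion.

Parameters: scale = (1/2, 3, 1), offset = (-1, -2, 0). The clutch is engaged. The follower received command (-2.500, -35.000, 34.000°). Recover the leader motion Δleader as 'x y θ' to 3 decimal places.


-3.000 -11.000 34.000

axis x: (-2.500 − -1) / (1/2) = -3.000
axis y: (-35.000 − -2) / (3) = -11.000
axis θ: (34.000 − 0) / (1) = 34.000


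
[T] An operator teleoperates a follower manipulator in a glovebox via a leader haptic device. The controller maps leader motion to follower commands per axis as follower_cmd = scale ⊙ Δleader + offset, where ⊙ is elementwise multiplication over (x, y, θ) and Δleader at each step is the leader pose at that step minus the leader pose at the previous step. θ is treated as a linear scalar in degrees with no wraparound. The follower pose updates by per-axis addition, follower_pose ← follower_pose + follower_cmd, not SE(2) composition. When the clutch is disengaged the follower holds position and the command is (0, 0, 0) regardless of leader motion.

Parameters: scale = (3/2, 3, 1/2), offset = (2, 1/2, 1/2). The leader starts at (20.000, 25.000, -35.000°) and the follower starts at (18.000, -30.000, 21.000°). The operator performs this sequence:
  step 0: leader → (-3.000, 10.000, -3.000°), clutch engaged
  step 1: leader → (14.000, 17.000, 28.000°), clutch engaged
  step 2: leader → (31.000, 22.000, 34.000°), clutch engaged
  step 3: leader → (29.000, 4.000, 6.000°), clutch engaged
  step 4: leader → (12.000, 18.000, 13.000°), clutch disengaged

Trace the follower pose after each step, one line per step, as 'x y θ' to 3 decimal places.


-14.500 -74.500 37.500
13.000 -53.000 53.500
40.500 -37.500 57.000
39.500 -91.000 43.500
39.500 -91.000 43.500

step 0: Δleader=(-23.000, -15.000, 32.000°), engaged; cmd=(-32.500, -44.500, 16.500°) → follower=(-14.500, -74.500, 37.500°)
step 1: Δleader=(17.000, 7.000, 31.000°), engaged; cmd=(27.500, 21.500, 16.000°) → follower=(13.000, -53.000, 53.500°)
step 2: Δleader=(17.000, 5.000, 6.000°), engaged; cmd=(27.500, 15.500, 3.500°) → follower=(40.500, -37.500, 57.000°)
step 3: Δleader=(-2.000, -18.000, -28.000°), engaged; cmd=(-1.000, -53.500, -13.500°) → follower=(39.500, -91.000, 43.500°)
step 4: Δleader=(-17.000, 14.000, 7.000°), disengaged; cmd=(0,0,0) → follower holds at (39.500, -91.000, 43.500°)


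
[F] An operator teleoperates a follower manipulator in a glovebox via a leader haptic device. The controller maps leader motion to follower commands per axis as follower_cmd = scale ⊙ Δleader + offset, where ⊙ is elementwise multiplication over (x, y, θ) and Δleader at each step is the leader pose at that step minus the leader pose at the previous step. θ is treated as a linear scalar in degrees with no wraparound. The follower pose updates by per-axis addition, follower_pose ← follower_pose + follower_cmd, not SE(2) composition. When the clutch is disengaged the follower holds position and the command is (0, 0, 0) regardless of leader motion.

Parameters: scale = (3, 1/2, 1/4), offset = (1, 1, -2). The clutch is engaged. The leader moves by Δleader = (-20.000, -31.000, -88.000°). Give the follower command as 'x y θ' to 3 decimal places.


-59.000 -14.500 -24.000

axis x: 3·-20.000 + 1 = -59.000
axis y: 1/2·-31.000 + 1 = -14.500
axis θ: 1/4·-88.000 + -2 = -24.000


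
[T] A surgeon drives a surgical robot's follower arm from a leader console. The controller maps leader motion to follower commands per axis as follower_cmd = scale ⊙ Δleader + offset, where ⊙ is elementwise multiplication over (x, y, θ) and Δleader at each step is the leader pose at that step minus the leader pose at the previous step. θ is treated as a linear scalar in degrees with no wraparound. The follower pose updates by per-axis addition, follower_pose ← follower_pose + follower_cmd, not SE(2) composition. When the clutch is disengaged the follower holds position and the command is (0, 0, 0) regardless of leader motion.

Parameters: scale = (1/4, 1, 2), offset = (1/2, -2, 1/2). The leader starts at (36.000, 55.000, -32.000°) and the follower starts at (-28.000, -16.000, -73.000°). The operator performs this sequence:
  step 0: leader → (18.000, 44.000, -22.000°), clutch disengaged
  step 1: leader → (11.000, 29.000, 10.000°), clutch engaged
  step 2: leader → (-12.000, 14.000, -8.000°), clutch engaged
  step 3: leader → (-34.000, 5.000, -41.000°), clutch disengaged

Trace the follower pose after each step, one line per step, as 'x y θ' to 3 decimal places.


-28.000 -16.000 -73.000
-29.250 -33.000 -8.500
-34.500 -50.000 -44.000
-34.500 -50.000 -44.000

step 0: Δleader=(-18.000, -11.000, 10.000°), disengaged; cmd=(0,0,0) → follower holds at (-28.000, -16.000, -73.000°)
step 1: Δleader=(-7.000, -15.000, 32.000°), engaged; cmd=(-1.250, -17.000, 64.500°) → follower=(-29.250, -33.000, -8.500°)
step 2: Δleader=(-23.000, -15.000, -18.000°), engaged; cmd=(-5.250, -17.000, -35.500°) → follower=(-34.500, -50.000, -44.000°)
step 3: Δleader=(-22.000, -9.000, -33.000°), disengaged; cmd=(0,0,0) → follower holds at (-34.500, -50.000, -44.000°)


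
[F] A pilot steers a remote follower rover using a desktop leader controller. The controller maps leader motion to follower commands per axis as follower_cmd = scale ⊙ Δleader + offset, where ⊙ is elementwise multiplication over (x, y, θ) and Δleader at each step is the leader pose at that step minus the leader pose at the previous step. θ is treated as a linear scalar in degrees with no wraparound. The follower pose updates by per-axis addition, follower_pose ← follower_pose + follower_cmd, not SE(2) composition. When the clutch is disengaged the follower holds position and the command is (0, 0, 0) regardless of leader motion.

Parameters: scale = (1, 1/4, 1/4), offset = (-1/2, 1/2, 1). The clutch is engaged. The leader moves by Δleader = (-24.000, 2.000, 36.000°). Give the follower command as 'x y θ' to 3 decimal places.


axis x: 1·-24.000 + -1/2 = -24.500
axis y: 1/4·2.000 + 1/2 = 1.000
axis θ: 1/4·36.000 + 1 = 10.000

-24.500 1.000 10.000


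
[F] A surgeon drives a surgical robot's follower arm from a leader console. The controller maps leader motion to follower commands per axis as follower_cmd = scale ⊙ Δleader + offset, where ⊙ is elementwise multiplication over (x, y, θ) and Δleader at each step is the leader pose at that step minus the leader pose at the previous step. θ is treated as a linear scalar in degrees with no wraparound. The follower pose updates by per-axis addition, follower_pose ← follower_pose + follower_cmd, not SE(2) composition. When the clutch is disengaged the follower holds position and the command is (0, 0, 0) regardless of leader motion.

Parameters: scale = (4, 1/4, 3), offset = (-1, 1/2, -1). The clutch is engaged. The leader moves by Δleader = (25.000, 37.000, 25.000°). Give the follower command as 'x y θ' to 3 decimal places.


axis x: 4·25.000 + -1 = 99.000
axis y: 1/4·37.000 + 1/2 = 9.750
axis θ: 3·25.000 + -1 = 74.000

99.000 9.750 74.000


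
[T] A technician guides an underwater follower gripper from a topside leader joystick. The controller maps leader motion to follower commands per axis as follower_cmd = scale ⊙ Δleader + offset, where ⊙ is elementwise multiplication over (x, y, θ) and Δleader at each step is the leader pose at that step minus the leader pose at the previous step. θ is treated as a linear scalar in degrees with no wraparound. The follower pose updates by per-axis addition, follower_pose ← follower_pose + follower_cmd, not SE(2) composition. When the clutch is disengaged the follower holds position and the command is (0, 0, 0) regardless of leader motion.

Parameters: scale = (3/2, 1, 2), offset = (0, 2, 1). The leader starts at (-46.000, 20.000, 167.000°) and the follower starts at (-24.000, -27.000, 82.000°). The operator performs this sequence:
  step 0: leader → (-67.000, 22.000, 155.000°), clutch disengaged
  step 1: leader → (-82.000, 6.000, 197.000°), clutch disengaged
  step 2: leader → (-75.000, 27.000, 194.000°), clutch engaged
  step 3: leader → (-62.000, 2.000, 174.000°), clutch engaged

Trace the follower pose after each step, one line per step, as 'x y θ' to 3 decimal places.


-24.000 -27.000 82.000
-24.000 -27.000 82.000
-13.500 -4.000 77.000
6.000 -27.000 38.000

step 0: Δleader=(-21.000, 2.000, -12.000°), disengaged; cmd=(0,0,0) → follower holds at (-24.000, -27.000, 82.000°)
step 1: Δleader=(-15.000, -16.000, 42.000°), disengaged; cmd=(0,0,0) → follower holds at (-24.000, -27.000, 82.000°)
step 2: Δleader=(7.000, 21.000, -3.000°), engaged; cmd=(10.500, 23.000, -5.000°) → follower=(-13.500, -4.000, 77.000°)
step 3: Δleader=(13.000, -25.000, -20.000°), engaged; cmd=(19.500, -23.000, -39.000°) → follower=(6.000, -27.000, 38.000°)


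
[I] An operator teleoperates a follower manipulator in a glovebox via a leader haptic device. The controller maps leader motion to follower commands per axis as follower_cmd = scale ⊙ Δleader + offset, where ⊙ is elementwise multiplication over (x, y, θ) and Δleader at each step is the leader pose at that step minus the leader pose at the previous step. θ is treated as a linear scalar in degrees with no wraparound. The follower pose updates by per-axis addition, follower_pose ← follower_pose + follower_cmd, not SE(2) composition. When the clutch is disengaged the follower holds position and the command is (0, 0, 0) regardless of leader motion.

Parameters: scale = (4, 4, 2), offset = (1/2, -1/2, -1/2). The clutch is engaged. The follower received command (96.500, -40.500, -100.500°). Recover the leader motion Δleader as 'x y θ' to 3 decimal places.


24.000 -10.000 -50.000

axis x: (96.500 − 1/2) / (4) = 24.000
axis y: (-40.500 − -1/2) / (4) = -10.000
axis θ: (-100.500 − -1/2) / (2) = -50.000


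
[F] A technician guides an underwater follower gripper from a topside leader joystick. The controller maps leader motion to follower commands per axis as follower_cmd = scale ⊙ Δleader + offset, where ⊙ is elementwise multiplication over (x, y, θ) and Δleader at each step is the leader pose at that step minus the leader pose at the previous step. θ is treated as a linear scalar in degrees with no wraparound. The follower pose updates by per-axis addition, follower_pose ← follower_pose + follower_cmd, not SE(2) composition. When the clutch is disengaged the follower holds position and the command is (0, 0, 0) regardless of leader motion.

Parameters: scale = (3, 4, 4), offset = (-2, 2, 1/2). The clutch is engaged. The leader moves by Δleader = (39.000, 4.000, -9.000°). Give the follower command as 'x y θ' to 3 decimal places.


115.000 18.000 -35.500

axis x: 3·39.000 + -2 = 115.000
axis y: 4·4.000 + 2 = 18.000
axis θ: 4·-9.000 + 1/2 = -35.500


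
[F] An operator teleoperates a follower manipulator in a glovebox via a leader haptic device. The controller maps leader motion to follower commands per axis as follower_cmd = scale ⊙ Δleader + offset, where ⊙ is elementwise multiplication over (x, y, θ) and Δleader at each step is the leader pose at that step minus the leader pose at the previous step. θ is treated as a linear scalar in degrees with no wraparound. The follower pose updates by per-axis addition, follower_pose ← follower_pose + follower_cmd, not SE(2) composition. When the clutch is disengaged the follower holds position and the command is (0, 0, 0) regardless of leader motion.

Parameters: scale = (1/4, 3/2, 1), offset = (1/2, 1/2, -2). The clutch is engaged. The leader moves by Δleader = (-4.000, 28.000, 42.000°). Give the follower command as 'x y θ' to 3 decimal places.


axis x: 1/4·-4.000 + 1/2 = -0.500
axis y: 3/2·28.000 + 1/2 = 42.500
axis θ: 1·42.000 + -2 = 40.000

-0.500 42.500 40.000


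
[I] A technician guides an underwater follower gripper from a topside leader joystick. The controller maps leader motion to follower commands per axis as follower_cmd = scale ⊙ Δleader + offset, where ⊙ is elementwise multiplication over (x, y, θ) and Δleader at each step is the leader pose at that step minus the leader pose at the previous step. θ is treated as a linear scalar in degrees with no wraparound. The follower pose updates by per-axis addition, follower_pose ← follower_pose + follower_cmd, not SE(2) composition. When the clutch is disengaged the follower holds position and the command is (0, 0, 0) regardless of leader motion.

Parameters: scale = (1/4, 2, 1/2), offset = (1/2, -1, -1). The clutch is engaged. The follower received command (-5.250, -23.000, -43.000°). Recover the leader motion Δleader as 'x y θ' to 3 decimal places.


-23.000 -11.000 -84.000

axis x: (-5.250 − 1/2) / (1/4) = -23.000
axis y: (-23.000 − -1) / (2) = -11.000
axis θ: (-43.000 − -1) / (1/2) = -84.000


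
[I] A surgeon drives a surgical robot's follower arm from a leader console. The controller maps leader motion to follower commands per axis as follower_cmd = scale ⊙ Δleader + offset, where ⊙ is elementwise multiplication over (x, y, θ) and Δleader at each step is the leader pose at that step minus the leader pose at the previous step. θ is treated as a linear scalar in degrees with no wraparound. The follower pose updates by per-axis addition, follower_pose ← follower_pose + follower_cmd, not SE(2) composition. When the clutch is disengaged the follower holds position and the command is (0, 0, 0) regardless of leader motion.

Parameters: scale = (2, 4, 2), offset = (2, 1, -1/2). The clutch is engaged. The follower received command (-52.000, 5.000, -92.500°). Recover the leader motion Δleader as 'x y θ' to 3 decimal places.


axis x: (-52.000 − 2) / (2) = -27.000
axis y: (5.000 − 1) / (4) = 1.000
axis θ: (-92.500 − -1/2) / (2) = -46.000

-27.000 1.000 -46.000


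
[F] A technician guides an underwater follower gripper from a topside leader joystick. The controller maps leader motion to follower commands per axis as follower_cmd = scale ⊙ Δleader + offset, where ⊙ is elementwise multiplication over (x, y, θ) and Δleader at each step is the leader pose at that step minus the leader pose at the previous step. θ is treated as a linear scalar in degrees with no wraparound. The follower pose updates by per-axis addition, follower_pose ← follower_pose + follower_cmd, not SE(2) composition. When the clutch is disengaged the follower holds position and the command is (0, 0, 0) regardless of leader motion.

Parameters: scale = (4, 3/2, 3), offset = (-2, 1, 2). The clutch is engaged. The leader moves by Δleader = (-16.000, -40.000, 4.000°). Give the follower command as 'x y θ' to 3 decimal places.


axis x: 4·-16.000 + -2 = -66.000
axis y: 3/2·-40.000 + 1 = -59.000
axis θ: 3·4.000 + 2 = 14.000

-66.000 -59.000 14.000


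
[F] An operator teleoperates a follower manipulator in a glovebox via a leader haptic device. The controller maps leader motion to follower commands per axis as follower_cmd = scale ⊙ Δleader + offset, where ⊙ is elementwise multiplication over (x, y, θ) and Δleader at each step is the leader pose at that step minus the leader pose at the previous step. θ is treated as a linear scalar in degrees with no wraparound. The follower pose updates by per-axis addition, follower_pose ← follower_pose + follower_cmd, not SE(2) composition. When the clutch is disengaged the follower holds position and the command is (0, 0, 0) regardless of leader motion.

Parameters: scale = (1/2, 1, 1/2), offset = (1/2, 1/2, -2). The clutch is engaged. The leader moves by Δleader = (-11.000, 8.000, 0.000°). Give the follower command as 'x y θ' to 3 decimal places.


-5.000 8.500 -2.000

axis x: 1/2·-11.000 + 1/2 = -5.000
axis y: 1·8.000 + 1/2 = 8.500
axis θ: 1/2·0.000 + -2 = -2.000


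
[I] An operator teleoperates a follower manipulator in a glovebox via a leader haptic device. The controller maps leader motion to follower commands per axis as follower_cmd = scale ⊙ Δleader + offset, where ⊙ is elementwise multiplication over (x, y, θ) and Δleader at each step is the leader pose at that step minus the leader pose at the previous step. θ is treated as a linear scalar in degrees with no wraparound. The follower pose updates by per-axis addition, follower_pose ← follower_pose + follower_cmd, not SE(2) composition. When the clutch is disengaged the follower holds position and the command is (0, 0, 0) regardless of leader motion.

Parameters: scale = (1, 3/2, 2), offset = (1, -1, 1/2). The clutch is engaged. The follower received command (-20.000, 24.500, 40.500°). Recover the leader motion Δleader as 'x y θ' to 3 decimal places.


axis x: (-20.000 − 1) / (1) = -21.000
axis y: (24.500 − -1) / (3/2) = 17.000
axis θ: (40.500 − 1/2) / (2) = 20.000

-21.000 17.000 20.000


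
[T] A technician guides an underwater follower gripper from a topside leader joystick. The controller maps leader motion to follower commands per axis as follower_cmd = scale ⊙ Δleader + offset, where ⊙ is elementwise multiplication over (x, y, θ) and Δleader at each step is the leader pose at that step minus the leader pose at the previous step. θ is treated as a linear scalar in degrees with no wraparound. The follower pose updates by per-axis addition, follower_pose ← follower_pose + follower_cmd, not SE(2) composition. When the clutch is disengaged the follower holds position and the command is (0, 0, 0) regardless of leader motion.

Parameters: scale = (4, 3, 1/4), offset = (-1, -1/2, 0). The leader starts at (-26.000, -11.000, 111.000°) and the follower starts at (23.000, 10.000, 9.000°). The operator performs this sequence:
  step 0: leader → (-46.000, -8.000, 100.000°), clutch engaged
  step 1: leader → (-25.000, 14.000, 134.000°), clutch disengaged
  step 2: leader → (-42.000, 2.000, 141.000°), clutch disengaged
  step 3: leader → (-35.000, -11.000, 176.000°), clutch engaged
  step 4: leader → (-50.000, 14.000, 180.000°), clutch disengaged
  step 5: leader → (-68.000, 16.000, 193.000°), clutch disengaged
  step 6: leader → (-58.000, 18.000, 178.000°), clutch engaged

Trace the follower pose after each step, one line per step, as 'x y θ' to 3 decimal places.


-58.000 18.500 6.250
-58.000 18.500 6.250
-58.000 18.500 6.250
-31.000 -21.000 15.000
-31.000 -21.000 15.000
-31.000 -21.000 15.000
8.000 -15.500 11.250

step 0: Δleader=(-20.000, 3.000, -11.000°), engaged; cmd=(-81.000, 8.500, -2.750°) → follower=(-58.000, 18.500, 6.250°)
step 1: Δleader=(21.000, 22.000, 34.000°), disengaged; cmd=(0,0,0) → follower holds at (-58.000, 18.500, 6.250°)
step 2: Δleader=(-17.000, -12.000, 7.000°), disengaged; cmd=(0,0,0) → follower holds at (-58.000, 18.500, 6.250°)
step 3: Δleader=(7.000, -13.000, 35.000°), engaged; cmd=(27.000, -39.500, 8.750°) → follower=(-31.000, -21.000, 15.000°)
step 4: Δleader=(-15.000, 25.000, 4.000°), disengaged; cmd=(0,0,0) → follower holds at (-31.000, -21.000, 15.000°)
step 5: Δleader=(-18.000, 2.000, 13.000°), disengaged; cmd=(0,0,0) → follower holds at (-31.000, -21.000, 15.000°)
step 6: Δleader=(10.000, 2.000, -15.000°), engaged; cmd=(39.000, 5.500, -3.750°) → follower=(8.000, -15.500, 11.250°)


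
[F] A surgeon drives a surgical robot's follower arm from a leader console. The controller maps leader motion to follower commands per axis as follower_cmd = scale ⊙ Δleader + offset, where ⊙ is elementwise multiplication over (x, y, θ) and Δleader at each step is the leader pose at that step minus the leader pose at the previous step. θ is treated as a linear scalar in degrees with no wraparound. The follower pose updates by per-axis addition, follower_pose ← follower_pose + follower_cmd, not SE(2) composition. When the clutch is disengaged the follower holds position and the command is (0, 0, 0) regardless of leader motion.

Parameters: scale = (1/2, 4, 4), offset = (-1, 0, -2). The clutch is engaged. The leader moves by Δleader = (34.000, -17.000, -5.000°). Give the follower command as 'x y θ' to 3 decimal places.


axis x: 1/2·34.000 + -1 = 16.000
axis y: 4·-17.000 + 0 = -68.000
axis θ: 4·-5.000 + -2 = -22.000

16.000 -68.000 -22.000
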